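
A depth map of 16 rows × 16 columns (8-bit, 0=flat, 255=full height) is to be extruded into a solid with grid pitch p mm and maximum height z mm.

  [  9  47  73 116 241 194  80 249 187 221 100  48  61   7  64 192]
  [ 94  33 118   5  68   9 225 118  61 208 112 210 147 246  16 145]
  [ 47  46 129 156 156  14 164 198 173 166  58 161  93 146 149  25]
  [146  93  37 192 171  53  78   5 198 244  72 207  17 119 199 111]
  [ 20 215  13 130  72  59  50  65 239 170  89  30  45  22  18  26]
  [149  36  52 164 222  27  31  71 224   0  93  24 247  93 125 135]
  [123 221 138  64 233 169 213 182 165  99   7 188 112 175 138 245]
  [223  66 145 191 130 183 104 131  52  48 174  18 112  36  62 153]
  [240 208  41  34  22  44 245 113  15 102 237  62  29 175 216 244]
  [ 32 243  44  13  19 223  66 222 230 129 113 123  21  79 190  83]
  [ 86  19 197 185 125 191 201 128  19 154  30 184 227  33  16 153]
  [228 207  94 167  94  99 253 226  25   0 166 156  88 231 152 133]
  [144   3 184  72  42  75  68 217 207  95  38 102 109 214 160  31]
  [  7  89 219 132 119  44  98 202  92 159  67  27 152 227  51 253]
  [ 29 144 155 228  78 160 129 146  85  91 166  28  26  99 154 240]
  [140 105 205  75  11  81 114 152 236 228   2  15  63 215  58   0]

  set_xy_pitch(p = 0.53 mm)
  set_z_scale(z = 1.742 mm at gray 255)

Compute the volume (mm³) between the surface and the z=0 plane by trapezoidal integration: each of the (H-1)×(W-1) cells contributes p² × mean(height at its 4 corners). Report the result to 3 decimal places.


51.066

height_mm = gray/255 × 1.742; cell vol = 0.53² × mean(4 corners)
unit = 0.53² × 1.742 / (4×255) = 0.000479733 mm³ per gray-sum
row 0: Σ corner-gray over 15 cells = 6968  → 3.3428
row 1: Σ corner-gray over 15 cells = 7081  → 3.3970
row 2: Σ corner-gray over 15 cells = 7317  → 3.5102
row 3: Σ corner-gray over 15 cells = 6107  → 2.9297
row 4: Σ corner-gray over 15 cells = 5582  → 2.6779
row 5: Σ corner-gray over 15 cells = 7678  → 3.6834
row 6: Σ corner-gray over 15 cells = 7856  → 3.7688
row 7: Σ corner-gray over 15 cells = 6850  → 3.2862
row 8: Σ corner-gray over 15 cells = 7115  → 3.4133
row 9: Σ corner-gray over 15 cells = 7202  → 3.4550
row 10: Σ corner-gray over 15 cells = 7934  → 3.8062
row 11: Σ corner-gray over 15 cells = 7624  → 3.6575
row 12: Σ corner-gray over 15 cells = 6963  → 3.3404
row 13: Σ corner-gray over 15 cells = 7263  → 3.4843
row 14: Σ corner-gray over 15 cells = 6907  → 3.3135
Σ rows: total corner-gray = 106447  → 51.0662 mm³


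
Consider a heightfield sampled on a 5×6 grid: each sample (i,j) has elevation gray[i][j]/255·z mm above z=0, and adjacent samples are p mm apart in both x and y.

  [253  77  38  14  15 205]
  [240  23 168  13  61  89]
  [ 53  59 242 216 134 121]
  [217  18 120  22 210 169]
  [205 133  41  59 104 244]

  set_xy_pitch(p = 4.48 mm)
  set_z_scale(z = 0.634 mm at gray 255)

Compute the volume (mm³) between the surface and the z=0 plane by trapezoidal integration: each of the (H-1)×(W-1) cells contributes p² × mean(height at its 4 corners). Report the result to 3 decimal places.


109.669

height_mm = gray/255 × 0.634; cell vol = 4.48² × mean(4 corners)
unit = 4.48² × 0.634 / (4×255) = 0.0124751 mm³ per gray-sum
row 0: Σ corner-gray over 5 cells = 1605  → 20.0226
row 1: Σ corner-gray over 5 cells = 2335  → 29.1294
row 2: Σ corner-gray over 5 cells = 2602  → 32.4603
row 3: Σ corner-gray over 5 cells = 2249  → 28.0566
Σ rows: total corner-gray = 8791  → 109.6689 mm³


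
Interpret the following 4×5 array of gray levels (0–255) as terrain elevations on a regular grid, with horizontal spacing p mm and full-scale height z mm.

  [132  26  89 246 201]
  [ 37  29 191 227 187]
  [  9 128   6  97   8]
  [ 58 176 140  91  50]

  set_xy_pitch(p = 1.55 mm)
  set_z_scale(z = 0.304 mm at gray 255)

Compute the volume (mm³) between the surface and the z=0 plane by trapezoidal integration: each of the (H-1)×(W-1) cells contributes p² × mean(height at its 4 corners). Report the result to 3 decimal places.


height_mm = gray/255 × 0.304; cell vol = 1.55² × mean(4 corners)
unit = 1.55² × 0.304 / (4×255) = 0.000716039 mm³ per gray-sum
row 0: Σ corner-gray over 4 cells = 2173  → 1.5560
row 1: Σ corner-gray over 4 cells = 1597  → 1.1435
row 2: Σ corner-gray over 4 cells = 1401  → 1.0032
Σ rows: total corner-gray = 5171  → 3.7026 mm³

3.703


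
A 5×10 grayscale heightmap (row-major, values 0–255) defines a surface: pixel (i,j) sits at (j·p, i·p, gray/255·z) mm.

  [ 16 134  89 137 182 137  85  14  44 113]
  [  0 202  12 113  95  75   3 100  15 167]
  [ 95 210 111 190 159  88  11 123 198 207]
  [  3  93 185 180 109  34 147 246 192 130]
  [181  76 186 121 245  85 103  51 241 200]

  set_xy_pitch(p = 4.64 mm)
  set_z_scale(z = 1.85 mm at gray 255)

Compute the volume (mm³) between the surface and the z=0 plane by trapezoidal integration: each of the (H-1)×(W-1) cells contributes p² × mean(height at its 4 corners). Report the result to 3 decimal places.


669.218

height_mm = gray/255 × 1.85; cell vol = 4.64² × mean(4 corners)
unit = 4.64² × 1.85 / (4×255) = 0.0390488 mm³ per gray-sum
row 0: Σ corner-gray over 9 cells = 3170  → 123.7846
row 1: Σ corner-gray over 9 cells = 3879  → 151.4702
row 2: Σ corner-gray over 9 cells = 4987  → 194.7363
row 3: Σ corner-gray over 9 cells = 5102  → 199.2269
Σ rows: total corner-gray = 17138  → 669.2181 mm³


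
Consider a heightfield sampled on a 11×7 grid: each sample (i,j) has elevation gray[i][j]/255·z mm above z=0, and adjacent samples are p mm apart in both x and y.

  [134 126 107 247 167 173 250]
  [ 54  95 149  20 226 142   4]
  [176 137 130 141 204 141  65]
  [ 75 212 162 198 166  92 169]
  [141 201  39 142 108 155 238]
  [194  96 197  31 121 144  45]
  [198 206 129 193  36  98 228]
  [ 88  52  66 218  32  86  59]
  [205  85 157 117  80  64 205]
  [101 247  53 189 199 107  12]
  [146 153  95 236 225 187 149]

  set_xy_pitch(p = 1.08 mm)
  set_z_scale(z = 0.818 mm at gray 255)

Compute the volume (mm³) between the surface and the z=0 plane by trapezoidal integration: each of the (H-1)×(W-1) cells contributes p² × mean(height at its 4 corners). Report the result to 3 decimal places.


height_mm = gray/255 × 0.818; cell vol = 1.08² × mean(4 corners)
unit = 1.08² × 0.818 / (4×255) = 0.000935407 mm³ per gray-sum
row 0: Σ corner-gray over 6 cells = 3346  → 3.1299
row 1: Σ corner-gray over 6 cells = 3069  → 2.8708
row 2: Σ corner-gray over 6 cells = 3651  → 3.4152
row 3: Σ corner-gray over 6 cells = 3573  → 3.3422
row 4: Σ corner-gray over 6 cells = 3086  → 2.8867
row 5: Σ corner-gray over 6 cells = 3167  → 2.9624
row 6: Σ corner-gray over 6 cells = 2805  → 2.6238
row 7: Σ corner-gray over 6 cells = 2471  → 2.3114
row 8: Σ corner-gray over 6 cells = 3119  → 2.9175
row 9: Σ corner-gray over 6 cells = 3790  → 3.5452
Σ rows: total corner-gray = 32077  → 30.0051 mm³

30.005


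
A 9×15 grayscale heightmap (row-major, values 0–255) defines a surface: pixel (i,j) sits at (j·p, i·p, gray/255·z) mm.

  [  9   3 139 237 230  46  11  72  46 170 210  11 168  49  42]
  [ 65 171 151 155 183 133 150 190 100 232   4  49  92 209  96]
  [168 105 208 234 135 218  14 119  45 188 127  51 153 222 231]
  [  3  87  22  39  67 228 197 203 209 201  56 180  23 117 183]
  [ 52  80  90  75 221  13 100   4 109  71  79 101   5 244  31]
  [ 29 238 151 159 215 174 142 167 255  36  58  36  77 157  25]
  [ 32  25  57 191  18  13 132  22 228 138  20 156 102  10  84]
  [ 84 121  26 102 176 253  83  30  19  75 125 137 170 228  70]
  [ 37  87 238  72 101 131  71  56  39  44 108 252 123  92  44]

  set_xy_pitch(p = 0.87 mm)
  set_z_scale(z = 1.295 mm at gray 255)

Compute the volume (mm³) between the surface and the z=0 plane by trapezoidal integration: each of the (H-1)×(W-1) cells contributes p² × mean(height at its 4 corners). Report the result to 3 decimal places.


49.945

height_mm = gray/255 × 1.295; cell vol = 0.87² × mean(4 corners)
unit = 0.87² × 1.295 / (4×255) = 0.000960966 mm³ per gray-sum
row 0: Σ corner-gray over 14 cells = 6634  → 6.3750
row 1: Σ corner-gray over 14 cells = 7836  → 7.5301
row 2: Σ corner-gray over 14 cells = 7481  → 7.1890
row 3: Σ corner-gray over 14 cells = 5911  → 5.6803
row 4: Σ corner-gray over 14 cells = 6251  → 6.0070
row 5: Σ corner-gray over 14 cells = 6124  → 5.8850
row 6: Σ corner-gray over 14 cells = 5584  → 5.3660
row 7: Σ corner-gray over 14 cells = 6153  → 5.9128
Σ rows: total corner-gray = 51974  → 49.9453 mm³


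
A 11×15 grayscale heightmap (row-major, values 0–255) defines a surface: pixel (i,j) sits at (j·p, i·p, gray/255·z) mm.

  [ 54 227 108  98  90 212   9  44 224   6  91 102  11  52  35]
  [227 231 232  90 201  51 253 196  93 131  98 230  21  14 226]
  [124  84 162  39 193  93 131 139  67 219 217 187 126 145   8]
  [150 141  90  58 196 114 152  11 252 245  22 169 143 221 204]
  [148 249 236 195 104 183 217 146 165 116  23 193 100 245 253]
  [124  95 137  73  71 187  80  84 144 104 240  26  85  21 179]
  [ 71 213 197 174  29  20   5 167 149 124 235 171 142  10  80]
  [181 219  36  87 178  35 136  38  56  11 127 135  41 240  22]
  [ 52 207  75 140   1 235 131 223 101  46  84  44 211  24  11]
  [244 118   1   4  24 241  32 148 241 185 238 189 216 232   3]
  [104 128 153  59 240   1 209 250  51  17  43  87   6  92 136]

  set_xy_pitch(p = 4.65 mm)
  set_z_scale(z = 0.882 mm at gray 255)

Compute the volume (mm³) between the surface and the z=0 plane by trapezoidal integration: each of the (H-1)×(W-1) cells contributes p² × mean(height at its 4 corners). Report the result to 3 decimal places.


height_mm = gray/255 × 0.882; cell vol = 4.65² × mean(4 corners)
unit = 4.65² × 0.882 / (4×255) = 0.0186971 mm³ per gray-sum
row 0: Σ corner-gray over 14 cells = 6772  → 126.6168
row 1: Σ corner-gray over 14 cells = 7871  → 147.1649
row 2: Σ corner-gray over 14 cells = 7718  → 144.3042
row 3: Σ corner-gray over 14 cells = 8727  → 163.1696
row 4: Σ corner-gray over 14 cells = 7742  → 144.7530
row 5: Σ corner-gray over 14 cells = 6420  → 120.0354
row 6: Σ corner-gray over 14 cells = 6304  → 117.8665
row 7: Σ corner-gray over 14 cells = 5988  → 111.9583
row 8: Σ corner-gray over 14 cells = 7092  → 132.5999
row 9: Σ corner-gray over 14 cells = 6897  → 128.9539
Σ rows: total corner-gray = 71531  → 1337.4225 mm³

1337.422


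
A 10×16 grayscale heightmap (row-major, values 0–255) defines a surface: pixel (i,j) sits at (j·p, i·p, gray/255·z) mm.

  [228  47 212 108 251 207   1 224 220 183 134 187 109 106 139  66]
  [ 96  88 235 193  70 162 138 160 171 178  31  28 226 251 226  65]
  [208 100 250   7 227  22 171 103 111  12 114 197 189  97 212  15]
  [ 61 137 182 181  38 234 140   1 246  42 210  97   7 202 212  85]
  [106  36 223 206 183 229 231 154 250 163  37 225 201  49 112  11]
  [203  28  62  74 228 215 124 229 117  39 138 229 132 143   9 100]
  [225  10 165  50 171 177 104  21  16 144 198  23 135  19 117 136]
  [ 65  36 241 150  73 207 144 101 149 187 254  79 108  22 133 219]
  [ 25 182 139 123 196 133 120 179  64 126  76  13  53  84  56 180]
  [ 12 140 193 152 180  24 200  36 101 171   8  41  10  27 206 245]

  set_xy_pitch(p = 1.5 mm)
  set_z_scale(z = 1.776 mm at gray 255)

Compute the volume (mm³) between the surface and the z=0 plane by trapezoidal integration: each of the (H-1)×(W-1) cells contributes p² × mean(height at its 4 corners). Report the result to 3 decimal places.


275.618

height_mm = gray/255 × 1.776; cell vol = 1.5² × mean(4 corners)
unit = 1.5² × 1.776 / (4×255) = 0.00391765 mm³ per gray-sum
row 0: Σ corner-gray over 15 cells = 9025  → 35.3568
row 1: Σ corner-gray over 15 cells = 8322  → 32.6027
row 2: Σ corner-gray over 15 cells = 7851  → 30.7574
row 3: Σ corner-gray over 15 cells = 8719  → 34.1580
row 4: Σ corner-gray over 15 cells = 8552  → 33.5037
row 5: Σ corner-gray over 15 cells = 6898  → 27.0239
row 6: Σ corner-gray over 15 cells = 7113  → 27.8662
row 7: Σ corner-gray over 15 cells = 7345  → 28.7751
row 8: Σ corner-gray over 15 cells = 6528  → 25.5744
Σ rows: total corner-gray = 70353  → 275.6182 mm³


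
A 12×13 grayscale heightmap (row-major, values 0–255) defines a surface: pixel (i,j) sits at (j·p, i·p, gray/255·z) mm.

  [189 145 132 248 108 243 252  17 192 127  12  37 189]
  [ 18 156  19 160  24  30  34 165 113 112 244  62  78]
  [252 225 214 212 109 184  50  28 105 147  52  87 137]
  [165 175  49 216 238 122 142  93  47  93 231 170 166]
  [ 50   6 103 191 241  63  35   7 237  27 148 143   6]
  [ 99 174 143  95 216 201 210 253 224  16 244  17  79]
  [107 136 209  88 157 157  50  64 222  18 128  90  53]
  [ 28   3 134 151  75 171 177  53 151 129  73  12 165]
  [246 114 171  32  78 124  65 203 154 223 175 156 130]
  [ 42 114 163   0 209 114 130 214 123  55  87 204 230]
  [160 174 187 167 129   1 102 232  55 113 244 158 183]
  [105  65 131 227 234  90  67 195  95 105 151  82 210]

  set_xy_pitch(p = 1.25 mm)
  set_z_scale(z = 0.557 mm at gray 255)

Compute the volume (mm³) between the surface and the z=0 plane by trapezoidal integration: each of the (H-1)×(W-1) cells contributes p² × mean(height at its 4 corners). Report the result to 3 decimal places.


height_mm = gray/255 × 0.557; cell vol = 1.25² × mean(4 corners)
unit = 1.25² × 0.557 / (4×255) = 0.000853248 mm³ per gray-sum
row 0: Σ corner-gray over 12 cells = 5738  → 4.8959
row 1: Σ corner-gray over 12 cells = 5549  → 4.7347
row 2: Σ corner-gray over 12 cells = 6698  → 5.7151
row 3: Σ corner-gray over 12 cells = 5941  → 5.0691
row 4: Σ corner-gray over 12 cells = 6222  → 5.3089
row 5: Σ corner-gray over 12 cells = 6562  → 5.5990
row 6: Σ corner-gray over 12 cells = 5249  → 4.4787
row 7: Σ corner-gray over 12 cells = 5817  → 4.9633
row 8: Σ corner-gray over 12 cells = 6464  → 5.5154
row 9: Σ corner-gray over 12 cells = 6565  → 5.6016
row 10: Σ corner-gray over 12 cells = 6666  → 5.6877
Σ rows: total corner-gray = 67471  → 57.5695 mm³

57.569


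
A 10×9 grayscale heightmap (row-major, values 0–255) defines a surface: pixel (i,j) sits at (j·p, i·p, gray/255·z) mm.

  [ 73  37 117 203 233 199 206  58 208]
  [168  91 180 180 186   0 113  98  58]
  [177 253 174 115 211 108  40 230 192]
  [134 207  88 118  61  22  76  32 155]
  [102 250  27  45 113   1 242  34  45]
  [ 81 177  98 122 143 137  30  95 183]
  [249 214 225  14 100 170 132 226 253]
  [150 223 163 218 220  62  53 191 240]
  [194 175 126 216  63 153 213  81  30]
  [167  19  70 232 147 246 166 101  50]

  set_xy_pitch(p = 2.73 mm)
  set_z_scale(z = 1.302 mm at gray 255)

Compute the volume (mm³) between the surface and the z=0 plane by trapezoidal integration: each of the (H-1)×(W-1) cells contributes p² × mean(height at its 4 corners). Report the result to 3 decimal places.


368.435

height_mm = gray/255 × 1.302; cell vol = 2.73² × mean(4 corners)
unit = 2.73² × 1.302 / (4×255) = 0.00951341 mm³ per gray-sum
row 0: Σ corner-gray over 8 cells = 4309  → 40.9933
row 1: Σ corner-gray over 8 cells = 4553  → 43.3145
row 2: Σ corner-gray over 8 cells = 4128  → 39.2713
row 3: Σ corner-gray over 8 cells = 3068  → 29.1871
row 4: Σ corner-gray over 8 cells = 3439  → 32.7166
row 5: Σ corner-gray over 8 cells = 4532  → 43.1148
row 6: Σ corner-gray over 8 cells = 5314  → 50.5542
row 7: Σ corner-gray over 8 cells = 4928  → 46.8821
row 8: Σ corner-gray over 8 cells = 4457  → 42.4013
Σ rows: total corner-gray = 38728  → 368.4353 mm³


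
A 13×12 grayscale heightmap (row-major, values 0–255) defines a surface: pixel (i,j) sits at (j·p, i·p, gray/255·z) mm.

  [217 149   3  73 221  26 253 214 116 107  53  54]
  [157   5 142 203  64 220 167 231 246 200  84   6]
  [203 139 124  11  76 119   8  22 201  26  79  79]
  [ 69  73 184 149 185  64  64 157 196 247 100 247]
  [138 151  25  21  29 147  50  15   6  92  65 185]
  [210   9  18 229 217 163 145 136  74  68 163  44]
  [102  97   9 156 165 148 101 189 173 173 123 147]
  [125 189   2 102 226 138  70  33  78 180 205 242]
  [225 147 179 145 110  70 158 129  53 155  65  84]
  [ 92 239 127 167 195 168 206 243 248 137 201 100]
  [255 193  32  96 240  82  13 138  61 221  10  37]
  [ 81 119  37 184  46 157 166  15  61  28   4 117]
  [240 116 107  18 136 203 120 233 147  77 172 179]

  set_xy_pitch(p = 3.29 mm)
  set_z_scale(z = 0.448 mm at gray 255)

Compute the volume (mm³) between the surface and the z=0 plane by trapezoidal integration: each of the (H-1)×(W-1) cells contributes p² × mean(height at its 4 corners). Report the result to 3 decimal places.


306.697

height_mm = gray/255 × 0.448; cell vol = 3.29² × mean(4 corners)
unit = 3.29² × 0.448 / (4×255) = 0.00475411 mm³ per gray-sum
row 0: Σ corner-gray over 11 cells = 5988  → 28.4676
row 1: Σ corner-gray over 11 cells = 5179  → 24.6216
row 2: Σ corner-gray over 11 cells = 5046  → 23.9893
row 3: Σ corner-gray over 11 cells = 4679  → 22.2445
row 4: Σ corner-gray over 11 cells = 4223  → 20.0766
row 5: Σ corner-gray over 11 cells = 5615  → 26.6944
row 6: Σ corner-gray over 11 cells = 5730  → 27.2411
row 7: Σ corner-gray over 11 cells = 5544  → 26.3568
row 8: Σ corner-gray over 11 cells = 6785  → 32.2567
row 9: Σ corner-gray over 11 cells = 6518  → 30.9873
row 10: Σ corner-gray over 11 cells = 4296  → 20.4237
row 11: Σ corner-gray over 11 cells = 4909  → 23.3379
Σ rows: total corner-gray = 64512  → 306.6974 mm³


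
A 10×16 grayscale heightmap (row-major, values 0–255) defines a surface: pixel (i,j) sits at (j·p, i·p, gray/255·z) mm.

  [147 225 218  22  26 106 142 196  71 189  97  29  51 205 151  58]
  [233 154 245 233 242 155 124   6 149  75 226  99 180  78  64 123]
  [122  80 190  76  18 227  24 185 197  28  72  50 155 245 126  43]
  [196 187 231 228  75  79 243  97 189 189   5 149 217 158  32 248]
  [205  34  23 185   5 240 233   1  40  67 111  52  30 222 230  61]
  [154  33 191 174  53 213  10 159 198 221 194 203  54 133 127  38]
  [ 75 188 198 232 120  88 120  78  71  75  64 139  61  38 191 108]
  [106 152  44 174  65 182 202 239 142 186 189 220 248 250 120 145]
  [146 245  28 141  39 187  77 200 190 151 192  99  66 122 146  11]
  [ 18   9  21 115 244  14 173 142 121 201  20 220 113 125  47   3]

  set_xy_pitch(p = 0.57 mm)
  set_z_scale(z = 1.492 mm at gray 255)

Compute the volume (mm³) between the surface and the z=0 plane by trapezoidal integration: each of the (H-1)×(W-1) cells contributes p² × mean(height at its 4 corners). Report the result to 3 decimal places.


height_mm = gray/255 × 1.492; cell vol = 0.57² × mean(4 corners)
unit = 0.57² × 1.492 / (4×255) = 0.000475246 mm³ per gray-sum
row 0: Σ corner-gray over 15 cells = 8077  → 3.8386
row 1: Σ corner-gray over 15 cells = 7927  → 3.7673
row 2: Σ corner-gray over 15 cells = 8113  → 3.8557
row 3: Σ corner-gray over 15 cells = 7814  → 3.7136
row 4: Σ corner-gray over 15 cells = 7330  → 3.4836
row 5: Σ corner-gray over 15 cells = 7627  → 3.6247
row 6: Σ corner-gray over 15 cells = 8586  → 4.0805
row 7: Σ corner-gray over 15 cells = 9000  → 4.2772
row 8: Σ corner-gray over 15 cells = 7074  → 3.3619
Σ rows: total corner-gray = 71548  → 34.0029 mm³

34.003


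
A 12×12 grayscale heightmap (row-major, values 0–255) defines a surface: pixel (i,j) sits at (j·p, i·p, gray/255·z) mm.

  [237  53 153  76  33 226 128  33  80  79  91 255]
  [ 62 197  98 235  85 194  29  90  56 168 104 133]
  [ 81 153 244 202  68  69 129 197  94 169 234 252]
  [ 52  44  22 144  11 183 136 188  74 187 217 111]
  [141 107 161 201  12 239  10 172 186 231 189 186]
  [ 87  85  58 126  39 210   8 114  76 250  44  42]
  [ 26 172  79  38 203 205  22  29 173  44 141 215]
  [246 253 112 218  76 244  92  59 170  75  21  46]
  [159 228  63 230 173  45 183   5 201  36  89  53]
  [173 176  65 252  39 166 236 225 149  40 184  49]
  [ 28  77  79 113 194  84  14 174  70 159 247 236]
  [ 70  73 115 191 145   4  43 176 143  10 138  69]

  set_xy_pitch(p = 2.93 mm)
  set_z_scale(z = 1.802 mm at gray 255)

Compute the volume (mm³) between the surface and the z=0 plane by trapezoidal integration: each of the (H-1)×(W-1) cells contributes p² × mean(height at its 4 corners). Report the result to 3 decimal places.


height_mm = gray/255 × 1.802; cell vol = 2.93² × mean(4 corners)
unit = 2.93² × 1.802 / (4×255) = 0.0151667 mm³ per gray-sum
row 0: Σ corner-gray over 11 cells = 5103  → 77.3954
row 1: Σ corner-gray over 11 cells = 6158  → 93.3963
row 2: Σ corner-gray over 11 cells = 6026  → 91.3943
row 3: Σ corner-gray over 11 cells = 5918  → 89.7563
row 4: Σ corner-gray over 11 cells = 5492  → 83.2953
row 5: Σ corner-gray over 11 cells = 4602  → 69.7970
row 6: Σ corner-gray over 11 cells = 5385  → 81.6724
row 7: Σ corner-gray over 11 cells = 5650  → 85.6916
row 8: Σ corner-gray over 11 cells = 6004  → 91.0606
row 9: Σ corner-gray over 11 cells = 5972  → 90.5753
row 10: Σ corner-gray over 11 cells = 4901  → 74.3318
Σ rows: total corner-gray = 61211  → 928.3662 mm³

928.366


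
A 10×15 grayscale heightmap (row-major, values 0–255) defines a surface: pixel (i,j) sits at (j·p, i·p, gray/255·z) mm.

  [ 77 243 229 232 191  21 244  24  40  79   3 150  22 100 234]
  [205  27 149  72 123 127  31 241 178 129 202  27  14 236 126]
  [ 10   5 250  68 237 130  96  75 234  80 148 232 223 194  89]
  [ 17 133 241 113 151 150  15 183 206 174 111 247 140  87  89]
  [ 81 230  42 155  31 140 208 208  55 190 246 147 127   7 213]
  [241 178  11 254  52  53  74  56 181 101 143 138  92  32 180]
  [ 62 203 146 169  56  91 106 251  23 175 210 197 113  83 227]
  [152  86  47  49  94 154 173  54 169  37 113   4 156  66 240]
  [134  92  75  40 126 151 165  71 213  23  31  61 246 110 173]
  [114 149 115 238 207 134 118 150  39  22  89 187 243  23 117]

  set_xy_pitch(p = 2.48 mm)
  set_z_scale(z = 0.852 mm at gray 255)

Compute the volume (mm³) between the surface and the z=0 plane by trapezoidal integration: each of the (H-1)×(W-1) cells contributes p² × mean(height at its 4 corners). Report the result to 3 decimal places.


height_mm = gray/255 × 0.852; cell vol = 2.48² × mean(4 corners)
unit = 2.48² × 0.852 / (4×255) = 0.00513739 mm³ per gray-sum
row 0: Σ corner-gray over 14 cells = 6910  → 35.4994
row 1: Σ corner-gray over 14 cells = 7486  → 38.4585
row 2: Σ corner-gray over 14 cells = 8051  → 41.3612
row 3: Σ corner-gray over 14 cells = 7874  → 40.4518
row 4: Σ corner-gray over 14 cells = 7017  → 36.0491
row 5: Σ corner-gray over 14 cells = 7086  → 36.4036
row 6: Σ corner-gray over 14 cells = 6731  → 34.5798
row 7: Σ corner-gray over 14 cells = 5911  → 30.3671
row 8: Σ corner-gray over 14 cells = 6774  → 34.8007
Σ rows: total corner-gray = 63840  → 327.9712 mm³

327.971


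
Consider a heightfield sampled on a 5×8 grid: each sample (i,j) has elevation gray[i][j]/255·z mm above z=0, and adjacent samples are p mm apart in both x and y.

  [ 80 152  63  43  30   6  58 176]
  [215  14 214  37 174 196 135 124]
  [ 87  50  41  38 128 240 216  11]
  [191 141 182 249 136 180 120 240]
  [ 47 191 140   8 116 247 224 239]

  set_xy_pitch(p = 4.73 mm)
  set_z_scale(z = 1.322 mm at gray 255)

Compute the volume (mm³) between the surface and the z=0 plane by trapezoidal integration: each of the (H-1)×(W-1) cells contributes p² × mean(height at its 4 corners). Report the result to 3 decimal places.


429.098

height_mm = gray/255 × 1.322; cell vol = 4.73² × mean(4 corners)
unit = 4.73² × 1.322 / (4×255) = 0.028997 mm³ per gray-sum
row 0: Σ corner-gray over 7 cells = 2839  → 82.3226
row 1: Σ corner-gray over 7 cells = 3403  → 98.6769
row 2: Σ corner-gray over 7 cells = 3971  → 115.1472
row 3: Σ corner-gray over 7 cells = 4585  → 132.9514
Σ rows: total corner-gray = 14798  → 429.0981 mm³


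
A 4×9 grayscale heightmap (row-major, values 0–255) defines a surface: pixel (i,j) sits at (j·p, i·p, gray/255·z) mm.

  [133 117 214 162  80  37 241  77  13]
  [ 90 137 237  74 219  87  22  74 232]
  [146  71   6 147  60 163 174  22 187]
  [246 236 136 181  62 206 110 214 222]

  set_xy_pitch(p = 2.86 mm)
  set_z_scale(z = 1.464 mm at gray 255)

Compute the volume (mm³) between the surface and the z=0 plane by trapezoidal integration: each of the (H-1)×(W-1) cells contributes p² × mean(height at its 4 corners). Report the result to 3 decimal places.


height_mm = gray/255 × 1.464; cell vol = 2.86² × mean(4 corners)
unit = 2.86² × 1.464 / (4×255) = 0.0117401 mm³ per gray-sum
row 0: Σ corner-gray over 8 cells = 4024  → 47.2423
row 1: Σ corner-gray over 8 cells = 3641  → 42.7458
row 2: Σ corner-gray over 8 cells = 4377  → 51.3866
Σ rows: total corner-gray = 12042  → 141.3747 mm³

141.375


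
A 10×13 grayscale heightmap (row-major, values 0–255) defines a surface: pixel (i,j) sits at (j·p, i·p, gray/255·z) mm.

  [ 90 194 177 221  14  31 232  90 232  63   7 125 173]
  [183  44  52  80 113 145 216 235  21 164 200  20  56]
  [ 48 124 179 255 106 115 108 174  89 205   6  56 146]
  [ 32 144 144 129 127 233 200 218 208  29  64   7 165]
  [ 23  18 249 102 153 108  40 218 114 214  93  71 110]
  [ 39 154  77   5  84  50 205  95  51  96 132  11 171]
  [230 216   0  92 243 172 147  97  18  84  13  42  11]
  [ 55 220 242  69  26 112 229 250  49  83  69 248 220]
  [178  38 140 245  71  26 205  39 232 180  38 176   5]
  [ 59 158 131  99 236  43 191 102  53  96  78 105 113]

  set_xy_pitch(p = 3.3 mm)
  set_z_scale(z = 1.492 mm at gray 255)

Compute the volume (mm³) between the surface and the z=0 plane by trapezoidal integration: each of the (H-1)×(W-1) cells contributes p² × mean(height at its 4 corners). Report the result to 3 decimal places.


height_mm = gray/255 × 1.492; cell vol = 3.3² × mean(4 corners)
unit = 3.3² × 1.492 / (4×255) = 0.0159293 mm³ per gray-sum
row 0: Σ corner-gray over 12 cells = 5854  → 93.2501
row 1: Σ corner-gray over 12 cells = 5847  → 93.1386
row 2: Σ corner-gray over 12 cells = 6231  → 99.2554
row 3: Σ corner-gray over 12 cells = 6096  → 97.1050
row 4: Σ corner-gray over 12 cells = 5023  → 80.0128
row 5: Σ corner-gray over 12 cells = 4619  → 73.5774
row 6: Σ corner-gray over 12 cells = 5958  → 94.9067
row 7: Σ corner-gray over 12 cells = 6432  → 102.4572
row 8: Σ corner-gray over 12 cells = 5719  → 91.0996
Σ rows: total corner-gray = 51779  → 824.8029 mm³

824.803


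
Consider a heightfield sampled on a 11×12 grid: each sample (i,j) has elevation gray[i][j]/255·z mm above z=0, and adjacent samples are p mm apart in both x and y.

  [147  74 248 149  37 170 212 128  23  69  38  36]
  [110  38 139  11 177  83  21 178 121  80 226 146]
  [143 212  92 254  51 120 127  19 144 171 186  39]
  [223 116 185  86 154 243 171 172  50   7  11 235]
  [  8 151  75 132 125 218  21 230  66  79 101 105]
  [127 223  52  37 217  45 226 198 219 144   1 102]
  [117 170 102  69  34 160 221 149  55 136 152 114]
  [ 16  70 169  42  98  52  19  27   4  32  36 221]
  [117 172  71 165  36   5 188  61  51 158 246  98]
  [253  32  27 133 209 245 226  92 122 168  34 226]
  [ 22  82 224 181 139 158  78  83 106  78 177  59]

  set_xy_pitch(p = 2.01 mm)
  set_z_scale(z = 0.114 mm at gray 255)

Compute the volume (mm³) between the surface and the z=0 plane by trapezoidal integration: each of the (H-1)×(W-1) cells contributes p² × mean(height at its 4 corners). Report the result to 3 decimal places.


23.365

height_mm = gray/255 × 0.114; cell vol = 2.01² × mean(4 corners)
unit = 2.01² × 0.114 / (4×255) = 0.000451541 mm³ per gray-sum
row 0: Σ corner-gray over 11 cells = 4883  → 2.2049
row 1: Σ corner-gray over 11 cells = 5338  → 2.4103
row 2: Σ corner-gray over 11 cells = 5782  → 2.6108
row 3: Σ corner-gray over 11 cells = 5357  → 2.4189
row 4: Σ corner-gray over 11 cells = 5462  → 2.4663
row 5: Σ corner-gray over 11 cells = 5680  → 2.5648
row 6: Σ corner-gray over 11 cells = 4062  → 1.8342
row 7: Σ corner-gray over 11 cells = 3856  → 1.7411
row 8: Σ corner-gray over 11 cells = 5576  → 2.5178
row 9: Σ corner-gray over 11 cells = 5748  → 2.5955
Σ rows: total corner-gray = 51744  → 23.3645 mm³


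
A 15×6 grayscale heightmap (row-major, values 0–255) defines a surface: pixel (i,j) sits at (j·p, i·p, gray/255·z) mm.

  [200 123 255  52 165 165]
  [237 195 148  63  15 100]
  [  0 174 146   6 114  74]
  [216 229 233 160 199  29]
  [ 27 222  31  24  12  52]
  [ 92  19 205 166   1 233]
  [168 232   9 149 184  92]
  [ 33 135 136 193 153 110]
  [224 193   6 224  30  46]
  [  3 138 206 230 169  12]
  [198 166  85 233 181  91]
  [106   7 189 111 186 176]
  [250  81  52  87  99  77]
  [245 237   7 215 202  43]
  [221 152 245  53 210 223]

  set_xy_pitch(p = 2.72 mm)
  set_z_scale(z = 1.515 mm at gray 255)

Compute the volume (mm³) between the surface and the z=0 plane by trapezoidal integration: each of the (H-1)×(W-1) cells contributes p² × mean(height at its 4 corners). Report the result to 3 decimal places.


403.674

height_mm = gray/255 × 1.515; cell vol = 2.72² × mean(4 corners)
unit = 2.72² × 1.515 / (4×255) = 0.0109888 mm³ per gray-sum
row 0: Σ corner-gray over 5 cells = 2734  → 30.0434
row 1: Σ corner-gray over 5 cells = 2133  → 23.4391
row 2: Σ corner-gray over 5 cells = 2841  → 31.2192
row 3: Σ corner-gray over 5 cells = 2544  → 27.9555
row 4: Σ corner-gray over 5 cells = 1764  → 19.3842
row 5: Σ corner-gray over 5 cells = 2515  → 27.6368
row 6: Σ corner-gray over 5 cells = 2785  → 30.6038
row 7: Σ corner-gray over 5 cells = 2553  → 28.0544
row 8: Σ corner-gray over 5 cells = 2677  → 29.4170
row 9: Σ corner-gray over 5 cells = 3120  → 34.2851
row 10: Σ corner-gray over 5 cells = 2887  → 31.7247
row 11: Σ corner-gray over 5 cells = 2233  → 24.5380
row 12: Σ corner-gray over 5 cells = 2575  → 28.2962
row 13: Σ corner-gray over 5 cells = 3374  → 37.0762
Σ rows: total corner-gray = 36735  → 403.6736 mm³


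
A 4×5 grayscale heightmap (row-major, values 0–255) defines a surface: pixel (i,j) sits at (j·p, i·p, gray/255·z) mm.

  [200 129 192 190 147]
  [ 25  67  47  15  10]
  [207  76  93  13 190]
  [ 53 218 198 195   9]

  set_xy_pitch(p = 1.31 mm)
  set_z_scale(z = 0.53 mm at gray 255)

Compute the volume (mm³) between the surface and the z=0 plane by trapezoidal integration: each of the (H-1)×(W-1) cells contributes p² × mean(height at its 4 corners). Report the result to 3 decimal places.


height_mm = gray/255 × 0.53; cell vol = 1.31² × mean(4 corners)
unit = 1.31² × 0.53 / (4×255) = 0.000891699 mm³ per gray-sum
row 0: Σ corner-gray over 4 cells = 1662  → 1.4820
row 1: Σ corner-gray over 4 cells = 1054  → 0.9399
row 2: Σ corner-gray over 4 cells = 2045  → 1.8235
Σ rows: total corner-gray = 4761  → 4.2454 mm³

4.245


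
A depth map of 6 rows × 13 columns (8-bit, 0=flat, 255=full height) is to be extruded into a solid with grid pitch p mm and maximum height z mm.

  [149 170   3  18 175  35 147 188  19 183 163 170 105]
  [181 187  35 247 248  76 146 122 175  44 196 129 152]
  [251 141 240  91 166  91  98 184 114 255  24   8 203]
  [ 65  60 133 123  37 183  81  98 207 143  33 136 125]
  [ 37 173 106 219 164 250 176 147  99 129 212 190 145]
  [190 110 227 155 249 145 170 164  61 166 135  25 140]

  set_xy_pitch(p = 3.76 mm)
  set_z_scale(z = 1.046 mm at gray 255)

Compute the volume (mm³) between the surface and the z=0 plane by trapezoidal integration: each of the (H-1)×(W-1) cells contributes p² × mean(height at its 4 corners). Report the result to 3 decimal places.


height_mm = gray/255 × 1.046; cell vol = 3.76² × mean(4 corners)
unit = 3.76² × 1.046 / (4×255) = 0.014498 mm³ per gray-sum
row 0: Σ corner-gray over 12 cells = 6339  → 91.9026
row 1: Σ corner-gray over 12 cells = 6821  → 98.8907
row 2: Σ corner-gray over 12 cells = 5936  → 86.0600
row 3: Σ corner-gray over 12 cells = 6570  → 95.2517
row 4: Σ corner-gray over 12 cells = 7456  → 108.0969
Σ rows: total corner-gray = 33122  → 480.2018 mm³

480.202


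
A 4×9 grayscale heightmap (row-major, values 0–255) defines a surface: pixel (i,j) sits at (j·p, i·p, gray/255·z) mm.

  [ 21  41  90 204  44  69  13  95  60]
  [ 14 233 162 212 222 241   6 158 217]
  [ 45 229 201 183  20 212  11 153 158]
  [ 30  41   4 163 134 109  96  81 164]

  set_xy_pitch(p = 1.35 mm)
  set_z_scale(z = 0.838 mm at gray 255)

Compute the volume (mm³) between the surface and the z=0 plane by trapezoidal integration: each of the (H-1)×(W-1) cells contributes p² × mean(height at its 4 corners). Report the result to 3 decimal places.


18.691

height_mm = gray/255 × 0.838; cell vol = 1.35² × mean(4 corners)
unit = 1.35² × 0.838 / (4×255) = 0.00149731 mm³ per gray-sum
row 0: Σ corner-gray over 8 cells = 3892  → 5.8275
row 1: Σ corner-gray over 8 cells = 4920  → 7.3668
row 2: Σ corner-gray over 8 cells = 3671  → 5.4966
Σ rows: total corner-gray = 12483  → 18.6909 mm³


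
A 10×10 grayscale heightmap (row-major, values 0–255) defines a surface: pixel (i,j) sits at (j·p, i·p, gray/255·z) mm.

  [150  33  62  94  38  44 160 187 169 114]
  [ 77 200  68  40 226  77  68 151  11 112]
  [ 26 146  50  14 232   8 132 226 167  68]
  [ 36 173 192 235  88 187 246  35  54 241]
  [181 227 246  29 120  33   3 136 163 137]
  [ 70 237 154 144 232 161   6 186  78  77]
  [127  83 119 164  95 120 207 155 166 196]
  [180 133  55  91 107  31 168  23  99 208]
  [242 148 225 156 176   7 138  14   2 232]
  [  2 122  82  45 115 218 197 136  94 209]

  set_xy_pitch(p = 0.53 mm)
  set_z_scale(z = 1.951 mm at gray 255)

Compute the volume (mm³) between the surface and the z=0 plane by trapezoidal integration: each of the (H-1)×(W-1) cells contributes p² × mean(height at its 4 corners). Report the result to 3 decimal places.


21.459

height_mm = gray/255 × 1.951; cell vol = 0.53² × mean(4 corners)
unit = 0.53² × 1.951 / (4×255) = 0.00053729 mm³ per gray-sum
row 0: Σ corner-gray over 9 cells = 3709  → 1.9928
row 1: Σ corner-gray over 9 cells = 3915  → 2.1035
row 2: Σ corner-gray over 9 cells = 4741  → 2.5473
row 3: Σ corner-gray over 9 cells = 4929  → 2.6483
row 4: Σ corner-gray over 9 cells = 4775  → 2.5656
row 5: Σ corner-gray over 9 cells = 5084  → 2.7316
row 6: Σ corner-gray over 9 cells = 4343  → 2.3335
row 7: Σ corner-gray over 9 cells = 4008  → 2.1535
row 8: Σ corner-gray over 9 cells = 4435  → 2.3829
Σ rows: total corner-gray = 39939  → 21.4588 mm³


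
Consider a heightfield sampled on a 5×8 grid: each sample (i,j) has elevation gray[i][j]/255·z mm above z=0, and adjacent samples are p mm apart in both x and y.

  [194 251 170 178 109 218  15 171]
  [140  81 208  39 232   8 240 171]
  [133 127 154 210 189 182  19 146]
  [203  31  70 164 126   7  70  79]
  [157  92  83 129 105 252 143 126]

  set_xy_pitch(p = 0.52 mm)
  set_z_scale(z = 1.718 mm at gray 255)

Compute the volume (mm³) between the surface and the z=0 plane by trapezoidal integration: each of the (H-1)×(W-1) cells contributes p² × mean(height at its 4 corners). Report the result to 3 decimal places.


height_mm = gray/255 × 1.718; cell vol = 0.52² × mean(4 corners)
unit = 0.52² × 1.718 / (4×255) = 0.000455438 mm³ per gray-sum
row 0: Σ corner-gray over 7 cells = 4174  → 1.9010
row 1: Σ corner-gray over 7 cells = 3968  → 1.8072
row 2: Σ corner-gray over 7 cells = 3259  → 1.4843
row 3: Σ corner-gray over 7 cells = 3109  → 1.4160
Σ rows: total corner-gray = 14510  → 6.6084 mm³

6.608


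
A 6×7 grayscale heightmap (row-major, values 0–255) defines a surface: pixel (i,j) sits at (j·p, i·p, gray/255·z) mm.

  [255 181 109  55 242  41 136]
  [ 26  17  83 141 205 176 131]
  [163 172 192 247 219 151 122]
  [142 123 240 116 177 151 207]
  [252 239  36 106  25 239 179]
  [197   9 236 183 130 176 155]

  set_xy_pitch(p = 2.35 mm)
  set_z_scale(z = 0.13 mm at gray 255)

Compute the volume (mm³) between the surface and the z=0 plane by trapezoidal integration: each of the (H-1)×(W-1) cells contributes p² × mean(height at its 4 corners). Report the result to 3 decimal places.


height_mm = gray/255 × 0.13; cell vol = 2.35² × mean(4 corners)
unit = 2.35² × 0.13 / (4×255) = 0.000703848 mm³ per gray-sum
row 0: Σ corner-gray over 6 cells = 3048  → 2.1453
row 1: Σ corner-gray over 6 cells = 3648  → 2.5676
row 2: Σ corner-gray over 6 cells = 4210  → 2.9632
row 3: Σ corner-gray over 6 cells = 3684  → 2.5930
row 4: Σ corner-gray over 6 cells = 3541  → 2.4923
Σ rows: total corner-gray = 18131  → 12.7615 mm³

12.761


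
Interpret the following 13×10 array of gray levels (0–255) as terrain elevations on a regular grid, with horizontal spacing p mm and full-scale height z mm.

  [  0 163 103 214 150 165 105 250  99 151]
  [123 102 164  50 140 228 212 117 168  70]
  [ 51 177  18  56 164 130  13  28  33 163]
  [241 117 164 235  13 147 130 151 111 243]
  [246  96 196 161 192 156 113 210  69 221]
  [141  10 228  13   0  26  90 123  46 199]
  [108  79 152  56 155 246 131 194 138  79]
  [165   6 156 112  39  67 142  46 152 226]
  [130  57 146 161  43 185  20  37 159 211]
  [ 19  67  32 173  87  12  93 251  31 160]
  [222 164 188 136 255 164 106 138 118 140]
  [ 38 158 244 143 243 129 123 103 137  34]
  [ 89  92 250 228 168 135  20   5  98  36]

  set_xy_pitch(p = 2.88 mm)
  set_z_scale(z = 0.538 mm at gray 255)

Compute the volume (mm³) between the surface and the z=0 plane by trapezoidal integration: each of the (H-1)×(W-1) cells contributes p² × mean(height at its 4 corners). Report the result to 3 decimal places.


height_mm = gray/255 × 0.538; cell vol = 2.88² × mean(4 corners)
unit = 2.88² × 0.538 / (4×255) = 0.00437489 mm³ per gray-sum
row 0: Σ corner-gray over 9 cells = 5204  → 22.7669
row 1: Σ corner-gray over 9 cells = 4007  → 17.5302
row 2: Σ corner-gray over 9 cells = 4072  → 17.8145
row 3: Σ corner-gray over 9 cells = 5473  → 23.9438
row 4: Σ corner-gray over 9 cells = 4265  → 18.6589
row 5: Σ corner-gray over 9 cells = 3901  → 17.0664
row 6: Σ corner-gray over 9 cells = 4320  → 18.8995
row 7: Σ corner-gray over 9 cells = 3788  → 16.5721
row 8: Σ corner-gray over 9 cells = 3628  → 15.8721
row 9: Σ corner-gray over 9 cells = 4571  → 19.9976
row 10: Σ corner-gray over 9 cells = 5532  → 24.2019
row 11: Σ corner-gray over 9 cells = 4749  → 20.7763
Σ rows: total corner-gray = 53510  → 234.1003 mm³

234.100


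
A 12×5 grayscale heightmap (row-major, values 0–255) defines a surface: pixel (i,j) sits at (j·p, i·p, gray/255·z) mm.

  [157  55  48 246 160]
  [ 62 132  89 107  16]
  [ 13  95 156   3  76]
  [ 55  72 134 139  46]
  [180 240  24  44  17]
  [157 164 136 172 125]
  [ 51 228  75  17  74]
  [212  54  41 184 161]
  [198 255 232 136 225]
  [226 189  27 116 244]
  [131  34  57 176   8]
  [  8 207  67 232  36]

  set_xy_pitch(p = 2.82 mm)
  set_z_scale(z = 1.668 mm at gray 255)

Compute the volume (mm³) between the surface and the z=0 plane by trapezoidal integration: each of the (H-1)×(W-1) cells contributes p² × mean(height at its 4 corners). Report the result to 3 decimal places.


height_mm = gray/255 × 1.668; cell vol = 2.82² × mean(4 corners)
unit = 2.82² × 1.668 / (4×255) = 0.0130045 mm³ per gray-sum
row 0: Σ corner-gray over 4 cells = 1749  → 22.7449
row 1: Σ corner-gray over 4 cells = 1331  → 17.3090
row 2: Σ corner-gray over 4 cells = 1388  → 18.0503
row 3: Σ corner-gray over 4 cells = 1604  → 20.8592
row 4: Σ corner-gray over 4 cells = 2039  → 26.5162
row 5: Σ corner-gray over 4 cells = 1991  → 25.8920
row 6: Σ corner-gray over 4 cells = 1696  → 22.0557
row 7: Σ corner-gray over 4 cells = 2600  → 33.8117
row 8: Σ corner-gray over 4 cells = 2803  → 36.4516
row 9: Σ corner-gray over 4 cells = 1807  → 23.4992
row 10: Σ corner-gray over 4 cells = 1729  → 22.4848
Σ rows: total corner-gray = 20737  → 269.6746 mm³

269.675


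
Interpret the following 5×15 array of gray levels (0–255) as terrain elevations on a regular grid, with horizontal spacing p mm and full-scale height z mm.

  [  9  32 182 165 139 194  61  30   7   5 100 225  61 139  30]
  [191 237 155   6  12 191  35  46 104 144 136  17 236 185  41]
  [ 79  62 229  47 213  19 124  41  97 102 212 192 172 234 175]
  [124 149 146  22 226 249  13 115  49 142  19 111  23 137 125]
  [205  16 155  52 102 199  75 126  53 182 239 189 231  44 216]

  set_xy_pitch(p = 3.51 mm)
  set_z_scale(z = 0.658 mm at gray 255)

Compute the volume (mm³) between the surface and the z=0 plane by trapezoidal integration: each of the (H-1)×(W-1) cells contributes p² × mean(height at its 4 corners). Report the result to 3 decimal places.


height_mm = gray/255 × 0.658; cell vol = 3.51² × mean(4 corners)
unit = 3.51² × 0.658 / (4×255) = 0.00794767 mm³ per gray-sum
row 0: Σ corner-gray over 14 cells = 5959  → 47.3602
row 1: Σ corner-gray over 14 cells = 6982  → 55.4906
row 2: Σ corner-gray over 14 cells = 6793  → 53.9885
row 3: Σ corner-gray over 14 cells = 6798  → 54.0283
Σ rows: total corner-gray = 26532  → 210.8676 mm³

210.868
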